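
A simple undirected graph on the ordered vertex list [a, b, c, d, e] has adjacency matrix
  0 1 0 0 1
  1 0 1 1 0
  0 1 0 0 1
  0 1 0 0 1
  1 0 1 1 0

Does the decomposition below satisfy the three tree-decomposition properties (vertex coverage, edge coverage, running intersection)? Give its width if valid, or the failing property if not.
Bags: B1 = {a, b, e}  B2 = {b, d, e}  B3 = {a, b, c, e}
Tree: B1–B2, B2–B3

A tree decomposition must satisfy three properties: every vertex lies in some bag; for every edge, both endpoints lie together in some bag; and for every vertex, the bags containing it form a connected subtree. Here bags containing vertex a are not connected in the tree, so the decomposition is invalid.

No — bags containing vertex a are not connected in the tree.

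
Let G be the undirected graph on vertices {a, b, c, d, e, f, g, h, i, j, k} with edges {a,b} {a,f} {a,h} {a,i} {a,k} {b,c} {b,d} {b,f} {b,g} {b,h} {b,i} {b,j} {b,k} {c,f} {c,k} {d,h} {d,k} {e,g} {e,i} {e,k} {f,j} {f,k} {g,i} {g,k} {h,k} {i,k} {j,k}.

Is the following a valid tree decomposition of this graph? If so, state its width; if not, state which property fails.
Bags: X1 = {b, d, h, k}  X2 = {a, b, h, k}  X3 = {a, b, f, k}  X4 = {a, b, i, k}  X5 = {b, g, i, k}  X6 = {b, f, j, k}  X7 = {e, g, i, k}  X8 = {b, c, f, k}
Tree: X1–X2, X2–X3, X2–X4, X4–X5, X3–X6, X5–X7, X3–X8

Every vertex of G appears in some bag (union = {a, b, c, d, e, f, g, h, i, j, k}); every edge is covered by a bag; and for each vertex v the set of bags containing v is connected in the bag tree. The decomposition is therefore valid. The largest bag has 4 vertices, so the width is 3.

Yes; width 3.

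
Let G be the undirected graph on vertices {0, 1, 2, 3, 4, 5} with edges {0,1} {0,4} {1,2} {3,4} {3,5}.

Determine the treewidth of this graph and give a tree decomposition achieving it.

Treewidth 1.
One optimal decomposition is:
Bags: B1 = {1, 2}  B2 = {0, 1}  B3 = {0, 4}  B4 = {3, 4}  B5 = {3, 5}
Tree: B1–B2, B2–B3, B3–B4, B4–B5

Each bag holds 2 vertices, so the decomposition has width 1, which upper-bounds the treewidth. Any graph with an edge has treewidth ≥ 1, and G has the edge 2–1. Combining the bounds, tw(G) = 1.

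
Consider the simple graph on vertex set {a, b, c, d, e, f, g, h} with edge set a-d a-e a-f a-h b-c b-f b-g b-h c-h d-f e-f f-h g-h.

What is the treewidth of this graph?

2

A width-2 tree decomposition is:
Bags: B1 = {a, e, f}  B2 = {a, f, h}  B3 = {b, f, h}  B4 = {a, d, f}  B5 = {b, c, h}  B6 = {b, g, h}
Tree: B1–B2, B2–B3, B1–B4, B3–B5, B3–B6
Each bag holds 3 vertices, so the decomposition has width 2, which upper-bounds the treewidth. On the other hand G contains the 3-clique {b, g, h}. A clique must lie in a single bag of any decomposition, so no decomposition can have width below 2. Combining the bounds, tw(G) = 2.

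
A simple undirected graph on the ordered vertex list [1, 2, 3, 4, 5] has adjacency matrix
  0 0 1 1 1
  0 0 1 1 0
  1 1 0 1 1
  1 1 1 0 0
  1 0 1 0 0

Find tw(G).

2

A width-2 tree decomposition is:
Bags: B1 = {2, 3, 4}  B2 = {1, 3, 4}  B3 = {1, 3, 5}
Tree: B1–B2, B2–B3
Every bag has size at most 3, so the width is 3 − 1 = 2 and tw(G) ≤ 2. Conversely, {1, 3, 4} is a clique of size 3, and the vertices of any clique must share a bag in every tree decomposition; so some bag has ≥ 3 vertices and tw(G) ≥ 2. Therefore the treewidth is 2.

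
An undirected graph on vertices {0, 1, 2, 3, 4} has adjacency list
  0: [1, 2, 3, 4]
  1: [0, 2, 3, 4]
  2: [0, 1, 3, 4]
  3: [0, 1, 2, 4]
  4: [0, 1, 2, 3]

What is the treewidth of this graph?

A width-4 tree decomposition is:
Bags: B1 = {0, 1, 2, 3, 4}
Tree: (single bag)
With just one bag of size 5, the width is 5 − 1 = 4, so tw(G) ≤ 4. On the other hand G contains the 5-clique {0, 1, 2, 3, 4}. A clique must lie in a single bag of any decomposition, so no decomposition can have width below 4. Hence tw(G) = 4 exactly.

4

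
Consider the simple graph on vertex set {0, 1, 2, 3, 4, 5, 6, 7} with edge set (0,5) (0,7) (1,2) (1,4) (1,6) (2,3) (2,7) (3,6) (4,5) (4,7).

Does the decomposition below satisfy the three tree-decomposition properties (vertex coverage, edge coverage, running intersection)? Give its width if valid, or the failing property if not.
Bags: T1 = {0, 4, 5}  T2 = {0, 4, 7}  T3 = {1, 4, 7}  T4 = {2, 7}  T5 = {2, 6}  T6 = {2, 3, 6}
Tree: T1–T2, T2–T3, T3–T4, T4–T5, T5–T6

No — edge (1,2) lies in no bag.

A tree decomposition must satisfy three properties: every vertex lies in some bag; for every edge, both endpoints lie together in some bag; and for every vertex, the bags containing it form a connected subtree. Here edge (1,2) lies in no bag, so the decomposition is invalid.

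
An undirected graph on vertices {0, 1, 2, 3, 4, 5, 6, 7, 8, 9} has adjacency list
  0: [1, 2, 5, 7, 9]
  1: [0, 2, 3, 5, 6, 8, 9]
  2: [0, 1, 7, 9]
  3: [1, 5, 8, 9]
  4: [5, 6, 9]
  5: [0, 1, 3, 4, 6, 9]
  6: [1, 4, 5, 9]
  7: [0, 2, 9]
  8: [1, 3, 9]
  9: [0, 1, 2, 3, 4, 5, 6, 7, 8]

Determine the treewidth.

3

A width-3 tree decomposition is:
Bags: B1 = {0, 1, 5, 9}  B2 = {0, 1, 2, 9}  B3 = {1, 5, 6, 9}  B4 = {1, 3, 5, 9}  B5 = {1, 3, 8, 9}  B6 = {0, 2, 7, 9}  B7 = {4, 5, 6, 9}
Tree: B1–B2, B1–B3, B3–B4, B4–B5, B2–B6, B3–B7
Each bag holds 4 vertices, so the decomposition has width 3, which upper-bounds the treewidth. For the lower bound, the 4 vertices {1, 3, 8, 9} are pairwise adjacent, and any tree decomposition puts a clique entirely inside one bag — forcing width ≥ 3. The upper and lower bounds meet at 3, so that is the treewidth.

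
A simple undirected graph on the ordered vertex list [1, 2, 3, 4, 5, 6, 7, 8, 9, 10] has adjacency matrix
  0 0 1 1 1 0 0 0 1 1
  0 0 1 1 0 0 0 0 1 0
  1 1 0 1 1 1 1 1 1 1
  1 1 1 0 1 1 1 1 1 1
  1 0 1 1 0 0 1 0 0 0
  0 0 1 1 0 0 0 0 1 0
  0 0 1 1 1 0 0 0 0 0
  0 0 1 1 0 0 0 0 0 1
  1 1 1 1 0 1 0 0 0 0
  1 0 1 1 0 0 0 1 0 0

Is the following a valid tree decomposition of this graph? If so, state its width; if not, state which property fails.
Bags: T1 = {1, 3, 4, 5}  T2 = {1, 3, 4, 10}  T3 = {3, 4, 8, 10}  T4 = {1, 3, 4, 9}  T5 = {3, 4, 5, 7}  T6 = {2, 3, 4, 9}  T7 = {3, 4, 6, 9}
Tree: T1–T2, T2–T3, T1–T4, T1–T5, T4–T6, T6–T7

Yes; width 3.

Checking the three conditions: (i) the bags cover all of {1, 2, 3, 4, 5, 6, 7, 8, 9, 10}; (ii) for each edge, some bag contains both endpoints; (iii) the bags containing any fixed vertex form a subtree. All hold, so the decomposition is valid with width 4 − 1 = 3.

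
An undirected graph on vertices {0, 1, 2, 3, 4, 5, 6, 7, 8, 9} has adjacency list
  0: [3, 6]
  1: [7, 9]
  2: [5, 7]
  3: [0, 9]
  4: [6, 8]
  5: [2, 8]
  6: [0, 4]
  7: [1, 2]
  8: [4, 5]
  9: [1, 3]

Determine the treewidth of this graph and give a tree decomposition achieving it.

Treewidth 2.
One optimal decomposition is:
Bags: B1 = {1, 7, 9}  B2 = {3, 7, 9}  B3 = {0, 3, 7}  B4 = {0, 6, 7}  B5 = {4, 6, 7}  B6 = {4, 7, 8}  B7 = {5, 7, 8}  B8 = {2, 5, 7}
Tree: B1–B2, B2–B3, B3–B4, B4–B5, B5–B6, B6–B7, B7–B8

The largest bag has 3 vertices, giving width 2; this decomposition certifies tw(G) ≤ 2. For the lower bound, G contains the cycle 7–1–9–3–0–6–4–8–5–2–7, so G is not a forest; only forests have treewidth ≤ 1, hence tw(G) ≥ 2. The upper and lower bounds meet at 2, so that is the treewidth.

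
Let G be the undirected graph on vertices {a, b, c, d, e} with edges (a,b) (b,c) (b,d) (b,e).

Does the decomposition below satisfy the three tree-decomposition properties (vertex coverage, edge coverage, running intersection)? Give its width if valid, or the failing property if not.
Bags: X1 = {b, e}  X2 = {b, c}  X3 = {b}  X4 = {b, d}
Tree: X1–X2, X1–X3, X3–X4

No — vertex a appears in no bag.

A tree decomposition must satisfy three properties: every vertex lies in some bag; for every edge, both endpoints lie together in some bag; and for every vertex, the bags containing it form a connected subtree. Here vertex a appears in no bag, so the decomposition is invalid.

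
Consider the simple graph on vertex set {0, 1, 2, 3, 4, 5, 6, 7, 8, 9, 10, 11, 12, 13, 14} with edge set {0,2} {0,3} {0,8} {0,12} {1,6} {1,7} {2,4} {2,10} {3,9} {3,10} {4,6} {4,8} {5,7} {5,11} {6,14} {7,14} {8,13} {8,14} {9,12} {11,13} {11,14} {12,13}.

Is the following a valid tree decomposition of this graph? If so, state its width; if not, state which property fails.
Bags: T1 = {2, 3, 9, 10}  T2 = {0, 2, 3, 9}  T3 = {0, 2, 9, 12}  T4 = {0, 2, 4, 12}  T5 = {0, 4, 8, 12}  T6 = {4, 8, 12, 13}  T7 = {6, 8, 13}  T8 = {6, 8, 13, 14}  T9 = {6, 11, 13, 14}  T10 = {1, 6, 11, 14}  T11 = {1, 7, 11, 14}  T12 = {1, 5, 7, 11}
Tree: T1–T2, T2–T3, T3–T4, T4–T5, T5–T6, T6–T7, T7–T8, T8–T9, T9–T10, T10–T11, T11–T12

A tree decomposition must satisfy three properties: every vertex lies in some bag; for every edge, both endpoints lie together in some bag; and for every vertex, the bags containing it form a connected subtree. Here edge (4,6) lies in no bag, so the decomposition is invalid.

No — edge (4,6) lies in no bag.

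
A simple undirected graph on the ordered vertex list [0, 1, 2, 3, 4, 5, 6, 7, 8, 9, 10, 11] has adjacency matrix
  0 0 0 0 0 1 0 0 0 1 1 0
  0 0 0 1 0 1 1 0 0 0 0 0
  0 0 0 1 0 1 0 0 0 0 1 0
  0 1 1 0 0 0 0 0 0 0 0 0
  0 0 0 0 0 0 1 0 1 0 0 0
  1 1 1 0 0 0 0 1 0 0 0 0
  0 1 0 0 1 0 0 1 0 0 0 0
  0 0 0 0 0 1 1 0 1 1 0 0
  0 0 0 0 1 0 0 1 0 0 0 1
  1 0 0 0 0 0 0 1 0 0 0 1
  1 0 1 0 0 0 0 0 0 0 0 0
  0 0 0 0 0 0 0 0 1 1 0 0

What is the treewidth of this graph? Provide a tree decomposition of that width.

Each bag holds 4 vertices, so the decomposition has width 3, which upper-bounds the treewidth. For the lower bound: the 4 vertex sets {4,8,11}, {6}, {7}, {0,1,5,9} are disjoint, each induces a connected subgraph, and every pair is joined by at least one edge of G. Contracting each set to a single vertex therefore yields K_{4} as a minor, and since treewidth is minor-monotone, tw(G) ≥ tw(K_{4}) = 3. The upper and lower bounds meet at 3, so that is the treewidth.

Treewidth 3.
Bags: B1 = {4, 6, 8, 11}  B2 = {6, 7, 8, 11}  B3 = {6, 7, 9, 11}  B4 = {1, 6, 7, 9}  B5 = {1, 5, 7, 9}  B6 = {0, 1, 5, 9}  B7 = {0, 1, 3, 5}  B8 = {0, 2, 3, 5}  B9 = {0, 2, 3, 10}
Tree: B1–B2, B2–B3, B3–B4, B4–B5, B5–B6, B6–B7, B7–B8, B8–B9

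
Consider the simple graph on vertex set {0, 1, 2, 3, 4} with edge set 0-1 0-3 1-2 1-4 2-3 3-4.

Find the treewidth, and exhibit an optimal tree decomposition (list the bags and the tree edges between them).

Treewidth 2.
One such decomposition:
Bags: B1 = {0, 1, 3}  B2 = {1, 3, 4}  B3 = {1, 2, 3}
Tree: B1–B2, B2–B3

The largest bag has 3 vertices, giving width 2; this decomposition certifies tw(G) ≤ 2. The edges 1–0–3–4–1 form a cycle, so G is not a tree and its treewidth is at least 2. The upper and lower bounds meet at 2, so that is the treewidth.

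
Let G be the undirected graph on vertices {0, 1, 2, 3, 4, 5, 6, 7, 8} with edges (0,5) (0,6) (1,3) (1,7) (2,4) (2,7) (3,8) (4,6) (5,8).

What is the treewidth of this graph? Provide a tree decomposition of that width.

Treewidth 2.
One such decomposition:
Bags: B1 = {2, 4, 6}  B2 = {0, 2, 6}  B3 = {0, 2, 5}  B4 = {2, 5, 8}  B5 = {2, 3, 8}  B6 = {1, 2, 3}  B7 = {1, 2, 7}
Tree: B1–B2, B2–B3, B3–B4, B4–B5, B5–B6, B6–B7

The largest bag has 3 vertices, giving width 2; this decomposition certifies tw(G) ≤ 2. For the lower bound, G contains the cycle 2–4–6–0–5–8–3–1–7–2, so G is not a forest; only forests have treewidth ≤ 1, hence tw(G) ≥ 2. Therefore the treewidth is 2.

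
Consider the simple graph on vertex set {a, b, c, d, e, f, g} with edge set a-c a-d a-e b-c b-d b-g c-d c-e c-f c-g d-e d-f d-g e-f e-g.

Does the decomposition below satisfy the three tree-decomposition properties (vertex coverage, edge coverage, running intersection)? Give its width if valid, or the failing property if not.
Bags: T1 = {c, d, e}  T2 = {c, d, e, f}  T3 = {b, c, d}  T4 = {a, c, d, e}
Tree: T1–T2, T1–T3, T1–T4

A tree decomposition must satisfy three properties: every vertex lies in some bag; for every edge, both endpoints lie together in some bag; and for every vertex, the bags containing it form a connected subtree. Here vertex g appears in no bag, so the decomposition is invalid.

No — vertex g appears in no bag.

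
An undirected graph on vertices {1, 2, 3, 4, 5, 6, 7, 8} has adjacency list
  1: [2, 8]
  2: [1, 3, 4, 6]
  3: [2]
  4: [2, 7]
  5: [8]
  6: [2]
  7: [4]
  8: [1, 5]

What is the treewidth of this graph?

A width-1 tree decomposition is:
Bags: B1 = {1, 2}  B2 = {2, 4}  B3 = {1, 8}  B4 = {2, 3}  B5 = {2, 6}  B6 = {4, 7}  B7 = {5, 8}
Tree: B1–B2, B1–B3, B2–B4, B4–B5, B2–B6, B3–B7
The largest bag has 2 vertices, giving width 1; this decomposition certifies tw(G) ≤ 1. G has an edge, so its treewidth is at least 1. The upper and lower bounds meet at 1, so that is the treewidth.

1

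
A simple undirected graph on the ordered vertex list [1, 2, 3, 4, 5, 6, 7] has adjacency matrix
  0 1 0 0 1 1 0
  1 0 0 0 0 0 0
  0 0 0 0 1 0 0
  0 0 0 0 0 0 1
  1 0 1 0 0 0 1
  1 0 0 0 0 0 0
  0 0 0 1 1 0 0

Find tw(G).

A width-1 tree decomposition is:
Bags: B1 = {1, 5}  B2 = {1, 2}  B3 = {3, 5}  B4 = {1, 6}  B5 = {5, 7}  B6 = {4, 7}
Tree: B1–B2, B1–B3, B1–B4, B3–B5, B5–B6
Every bag has size at most 2, so the width is 2 − 1 = 1 and tw(G) ≤ 1. Any graph with an edge has treewidth ≥ 1, and G has the edge 1–5. Therefore the treewidth is 1.

1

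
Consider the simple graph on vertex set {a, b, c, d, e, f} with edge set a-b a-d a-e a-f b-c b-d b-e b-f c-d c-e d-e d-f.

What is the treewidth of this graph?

A width-3 tree decomposition is:
Bags: B1 = {a, b, d, e}  B2 = {a, b, d, f}  B3 = {b, c, d, e}
Tree: B1–B2, B1–B3
Every bag has size at most 4, so the width is 4 − 1 = 3 and tw(G) ≤ 3. For the lower bound, the 4 vertices {b, c, d, e} are pairwise adjacent, and any tree decomposition puts a clique entirely inside one bag — forcing width ≥ 3. Therefore the treewidth is 3.

3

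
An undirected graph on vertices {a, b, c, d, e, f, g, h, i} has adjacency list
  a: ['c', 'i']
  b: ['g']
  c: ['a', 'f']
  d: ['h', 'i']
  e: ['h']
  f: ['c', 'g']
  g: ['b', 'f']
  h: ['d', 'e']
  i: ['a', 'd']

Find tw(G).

A width-1 tree decomposition is:
Bags: B1 = {b, g}  B2 = {f, g}  B3 = {c, f}  B4 = {a, c}  B5 = {a, i}  B6 = {d, i}  B7 = {d, h}  B8 = {e, h}
Tree: B1–B2, B2–B3, B3–B4, B4–B5, B5–B6, B6–B7, B7–B8
The largest bag has 2 vertices, giving width 1; this decomposition certifies tw(G) ≤ 1. Any graph with an edge has treewidth ≥ 1, and G has the edge b–g. Therefore the treewidth is 1.

1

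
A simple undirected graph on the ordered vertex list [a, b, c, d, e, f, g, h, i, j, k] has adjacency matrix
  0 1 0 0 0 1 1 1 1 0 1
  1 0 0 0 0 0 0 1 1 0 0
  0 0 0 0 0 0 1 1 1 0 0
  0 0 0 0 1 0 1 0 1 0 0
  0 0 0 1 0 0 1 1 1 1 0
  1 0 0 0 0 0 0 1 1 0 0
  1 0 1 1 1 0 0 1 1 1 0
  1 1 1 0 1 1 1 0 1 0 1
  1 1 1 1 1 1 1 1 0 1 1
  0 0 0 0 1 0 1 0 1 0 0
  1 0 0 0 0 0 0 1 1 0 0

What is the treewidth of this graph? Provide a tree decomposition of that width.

Treewidth 3.
One optimal decomposition is:
Bags: B1 = {a, f, h, i}  B2 = {a, h, i, k}  B3 = {a, b, h, i}  B4 = {a, g, h, i}  B5 = {e, g, h, i}  B6 = {d, e, g, i}  B7 = {e, g, i, j}  B8 = {c, g, h, i}
Tree: B1–B2, B2–B3, B1–B4, B4–B5, B5–B6, B5–B7, B5–B8

The largest bag has 4 vertices, giving width 3; this decomposition certifies tw(G) ≤ 3. Conversely, {d, e, g, i} is a clique of size 4, and the vertices of any clique must share a bag in every tree decomposition; so some bag has ≥ 4 vertices and tw(G) ≥ 3. Hence tw(G) = 3 exactly.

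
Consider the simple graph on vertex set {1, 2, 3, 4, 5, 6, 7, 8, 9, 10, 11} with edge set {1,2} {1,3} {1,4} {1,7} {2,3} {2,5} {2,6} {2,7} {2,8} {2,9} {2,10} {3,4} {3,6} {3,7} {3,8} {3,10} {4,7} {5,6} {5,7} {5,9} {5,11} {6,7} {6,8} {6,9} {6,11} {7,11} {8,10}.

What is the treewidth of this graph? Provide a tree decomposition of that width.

Every bag has size at most 4, so the width is 4 − 1 = 3 and tw(G) ≤ 3. On the other hand G contains the 4-clique {2, 5, 6, 9}. A clique must lie in a single bag of any decomposition, so no decomposition can have width below 3. Combining the bounds, tw(G) = 3.

Treewidth 3.
Bags: B1 = {2, 5, 6, 7}  B2 = {5, 6, 7, 11}  B3 = {2, 3, 6, 7}  B4 = {2, 5, 6, 9}  B5 = {2, 3, 6, 8}  B6 = {1, 2, 3, 7}  B7 = {2, 3, 8, 10}  B8 = {1, 3, 4, 7}
Tree: B1–B2, B1–B3, B1–B4, B3–B5, B3–B6, B5–B7, B6–B8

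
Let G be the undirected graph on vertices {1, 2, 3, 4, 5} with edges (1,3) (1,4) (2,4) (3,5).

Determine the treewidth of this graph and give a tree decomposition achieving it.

Each bag holds 2 vertices, so the decomposition has width 1, which upper-bounds the treewidth. Since G has at least one edge (e.g. 1–4), it is not an edgeless graph, so tw(G) ≥ 1. Therefore the treewidth is 1.

Treewidth 1.
One such decomposition:
Bags: B1 = {1, 4}  B2 = {1, 3}  B3 = {3, 5}  B4 = {2, 4}
Tree: B1–B2, B2–B3, B1–B4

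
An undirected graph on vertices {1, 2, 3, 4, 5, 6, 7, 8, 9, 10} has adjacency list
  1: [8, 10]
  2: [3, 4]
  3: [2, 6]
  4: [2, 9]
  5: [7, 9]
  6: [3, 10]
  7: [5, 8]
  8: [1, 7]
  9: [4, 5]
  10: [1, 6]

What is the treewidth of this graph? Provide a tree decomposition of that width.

Treewidth 2.
Bags: B1 = {1, 7, 8}  B2 = {1, 7, 10}  B3 = {6, 7, 10}  B4 = {3, 6, 7}  B5 = {2, 3, 7}  B6 = {2, 4, 7}  B7 = {4, 7, 9}  B8 = {5, 7, 9}
Tree: B1–B2, B2–B3, B3–B4, B4–B5, B5–B6, B6–B7, B7–B8

Every bag has size at most 3, so the width is 3 − 1 = 2 and tw(G) ≤ 2. Since 7–8–1–10–6–3–2–4–9–5–7 is a cycle in G, G is not acyclic. Forests are exactly the graphs of treewidth ≤ 1, so tw(G) ≥ 2. Hence tw(G) = 2 exactly.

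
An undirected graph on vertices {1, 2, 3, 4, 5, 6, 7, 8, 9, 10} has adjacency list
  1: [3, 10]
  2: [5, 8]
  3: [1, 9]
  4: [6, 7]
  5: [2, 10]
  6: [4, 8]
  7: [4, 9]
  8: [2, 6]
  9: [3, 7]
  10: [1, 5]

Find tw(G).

A width-2 tree decomposition is:
Bags: B1 = {4, 6, 7}  B2 = {6, 7, 9}  B3 = {3, 6, 9}  B4 = {1, 3, 6}  B5 = {1, 6, 10}  B6 = {5, 6, 10}  B7 = {2, 5, 6}  B8 = {2, 6, 8}
Tree: B1–B2, B2–B3, B3–B4, B4–B5, B5–B6, B6–B7, B7–B8
Every bag has size at most 3, so the width is 3 − 1 = 2 and tw(G) ≤ 2. The edges 6–4–7–9–3–1–10–5–2–8–6 form a cycle, so G is not a tree and its treewidth is at least 2. Therefore the treewidth is 2.

2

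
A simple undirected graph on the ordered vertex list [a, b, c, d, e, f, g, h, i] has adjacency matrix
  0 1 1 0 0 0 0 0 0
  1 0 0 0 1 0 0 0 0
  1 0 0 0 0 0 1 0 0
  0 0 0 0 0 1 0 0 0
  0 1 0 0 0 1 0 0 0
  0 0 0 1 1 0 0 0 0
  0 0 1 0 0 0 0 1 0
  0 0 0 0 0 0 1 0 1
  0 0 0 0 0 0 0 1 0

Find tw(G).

A width-1 tree decomposition is:
Bags: B1 = {h, i}  B2 = {g, h}  B3 = {c, g}  B4 = {a, c}  B5 = {a, b}  B6 = {b, e}  B7 = {e, f}  B8 = {d, f}
Tree: B1–B2, B2–B3, B3–B4, B4–B5, B5–B6, B6–B7, B7–B8
The largest bag has 2 vertices, giving width 1; this decomposition certifies tw(G) ≤ 1. Any graph with an edge has treewidth ≥ 1, and G has the edge i–h. Combining the bounds, tw(G) = 1.

1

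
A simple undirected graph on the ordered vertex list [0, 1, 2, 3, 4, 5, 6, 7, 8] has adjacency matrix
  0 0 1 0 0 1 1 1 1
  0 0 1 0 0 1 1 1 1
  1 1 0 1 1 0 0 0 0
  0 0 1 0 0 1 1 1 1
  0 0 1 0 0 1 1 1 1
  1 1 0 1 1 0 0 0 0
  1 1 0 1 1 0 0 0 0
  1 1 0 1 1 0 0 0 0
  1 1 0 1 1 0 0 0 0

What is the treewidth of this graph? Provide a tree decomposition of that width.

The largest bag has 5 vertices, giving width 4; this decomposition certifies tw(G) ≤ 4. For the lower bound: the 5 vertex sets {1,2}, {0,5}, {4,8}, {3}, {7} are disjoint, each induces a connected subgraph, and every pair is joined by at least one edge of G. Contracting each set to a single vertex therefore yields K_{5} as a minor, and since treewidth is minor-monotone, tw(G) ≥ tw(K_{5}) = 4. Therefore the treewidth is 4.

Treewidth 4.
Bags: B1 = {0, 1, 2, 3, 4}  B2 = {0, 1, 3, 4, 5}  B3 = {0, 1, 3, 4, 8}  B4 = {0, 1, 3, 4, 7}  B5 = {0, 1, 3, 4, 6}
Tree: B1–B2, B2–B3, B3–B4, B4–B5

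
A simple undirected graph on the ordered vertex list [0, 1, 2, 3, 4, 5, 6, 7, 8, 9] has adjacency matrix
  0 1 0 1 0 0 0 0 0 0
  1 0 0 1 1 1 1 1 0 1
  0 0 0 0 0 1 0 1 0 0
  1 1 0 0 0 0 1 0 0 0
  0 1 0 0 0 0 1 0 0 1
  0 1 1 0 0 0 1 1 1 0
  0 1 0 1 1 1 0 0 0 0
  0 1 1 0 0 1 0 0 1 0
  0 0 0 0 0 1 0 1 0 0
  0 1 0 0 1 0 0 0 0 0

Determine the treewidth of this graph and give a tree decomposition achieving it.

Treewidth 2.
One such decomposition:
Bags: B1 = {1, 3, 6}  B2 = {1, 4, 6}  B3 = {0, 1, 3}  B4 = {1, 5, 6}  B5 = {1, 5, 7}  B6 = {2, 5, 7}  B7 = {1, 4, 9}  B8 = {5, 7, 8}
Tree: B1–B2, B1–B3, B2–B4, B4–B5, B5–B6, B2–B7, B5–B8

The largest bag has 3 vertices, giving width 2; this decomposition certifies tw(G) ≤ 2. On the other hand G contains the 3-clique {5, 7, 8}. A clique must lie in a single bag of any decomposition, so no decomposition can have width below 2. The upper and lower bounds meet at 2, so that is the treewidth.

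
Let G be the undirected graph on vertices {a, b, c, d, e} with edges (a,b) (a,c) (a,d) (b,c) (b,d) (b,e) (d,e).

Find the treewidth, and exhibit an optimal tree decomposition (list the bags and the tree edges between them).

Treewidth 2.
One such decomposition:
Bags: B1 = {a, b, d}  B2 = {a, b, c}  B3 = {b, d, e}
Tree: B1–B2, B1–B3

Each bag holds 3 vertices, so the decomposition has width 2, which upper-bounds the treewidth. On the other hand G contains the 3-clique {b, d, e}. A clique must lie in a single bag of any decomposition, so no decomposition can have width below 2. Combining the bounds, tw(G) = 2.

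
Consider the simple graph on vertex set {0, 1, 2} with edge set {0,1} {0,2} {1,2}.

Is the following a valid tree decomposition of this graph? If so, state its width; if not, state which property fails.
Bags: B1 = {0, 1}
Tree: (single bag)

A tree decomposition must satisfy three properties: every vertex lies in some bag; for every edge, both endpoints lie together in some bag; and for every vertex, the bags containing it form a connected subtree. Here vertex 2 appears in no bag, so the decomposition is invalid.

No — vertex 2 appears in no bag.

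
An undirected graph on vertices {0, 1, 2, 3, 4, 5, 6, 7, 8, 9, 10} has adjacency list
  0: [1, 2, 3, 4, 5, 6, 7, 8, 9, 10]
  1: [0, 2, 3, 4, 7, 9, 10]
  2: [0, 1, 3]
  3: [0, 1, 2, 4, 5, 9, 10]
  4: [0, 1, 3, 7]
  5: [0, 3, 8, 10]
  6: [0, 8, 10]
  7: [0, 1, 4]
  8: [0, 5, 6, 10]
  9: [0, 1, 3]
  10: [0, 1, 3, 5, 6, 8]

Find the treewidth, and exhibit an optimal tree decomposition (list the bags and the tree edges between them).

Treewidth 3.
One optimal decomposition is:
Bags: B1 = {0, 1, 3, 10}  B2 = {0, 1, 3, 4}  B3 = {0, 3, 5, 10}  B4 = {0, 5, 8, 10}  B5 = {0, 1, 4, 7}  B6 = {0, 1, 3, 9}  B7 = {0, 1, 2, 3}  B8 = {0, 6, 8, 10}
Tree: B1–B2, B1–B3, B3–B4, B2–B5, B2–B6, B1–B7, B4–B8

Every bag has size at most 4, so the width is 4 − 1 = 3 and tw(G) ≤ 3. On the other hand G contains the 4-clique {0, 5, 8, 10}. A clique must lie in a single bag of any decomposition, so no decomposition can have width below 3. The upper and lower bounds meet at 3, so that is the treewidth.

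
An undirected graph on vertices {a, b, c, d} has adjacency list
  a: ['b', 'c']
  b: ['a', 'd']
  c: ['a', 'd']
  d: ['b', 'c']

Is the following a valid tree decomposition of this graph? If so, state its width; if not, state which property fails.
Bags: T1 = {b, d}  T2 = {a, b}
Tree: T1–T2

No — vertex c appears in no bag.

A tree decomposition must satisfy three properties: every vertex lies in some bag; for every edge, both endpoints lie together in some bag; and for every vertex, the bags containing it form a connected subtree. Here vertex c appears in no bag, so the decomposition is invalid.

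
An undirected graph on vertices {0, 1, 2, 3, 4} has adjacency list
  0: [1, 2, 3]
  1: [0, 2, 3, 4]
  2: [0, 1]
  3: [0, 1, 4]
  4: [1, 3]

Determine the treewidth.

2

A width-2 tree decomposition is:
Bags: B1 = {0, 1, 3}  B2 = {0, 1, 2}  B3 = {1, 3, 4}
Tree: B1–B2, B1–B3
Each bag holds 3 vertices, so the decomposition has width 2, which upper-bounds the treewidth. Conversely, {0, 1, 2} is a clique of size 3, and the vertices of any clique must share a bag in every tree decomposition; so some bag has ≥ 3 vertices and tw(G) ≥ 2. The upper and lower bounds meet at 2, so that is the treewidth.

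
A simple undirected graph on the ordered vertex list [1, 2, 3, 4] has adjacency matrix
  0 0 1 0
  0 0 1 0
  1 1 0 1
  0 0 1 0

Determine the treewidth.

A width-1 tree decomposition is:
Bags: B1 = {3, 4}  B2 = {1, 3}  B3 = {2, 3}
Tree: B1–B2, B1–B3
Each bag holds 2 vertices, so the decomposition has width 1, which upper-bounds the treewidth. Any graph with an edge has treewidth ≥ 1, and G has the edge 4–3. Combining the bounds, tw(G) = 1.

1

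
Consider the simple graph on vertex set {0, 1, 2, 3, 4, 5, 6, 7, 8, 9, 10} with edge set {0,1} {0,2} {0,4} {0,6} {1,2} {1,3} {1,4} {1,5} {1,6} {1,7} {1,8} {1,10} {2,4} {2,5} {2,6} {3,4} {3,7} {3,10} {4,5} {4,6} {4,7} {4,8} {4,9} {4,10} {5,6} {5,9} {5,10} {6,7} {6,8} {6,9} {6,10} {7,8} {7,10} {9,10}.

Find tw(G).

A width-4 tree decomposition is:
Bags: B1 = {4, 5, 6, 9, 10}  B2 = {1, 4, 5, 6, 10}  B3 = {1, 4, 6, 7, 10}  B4 = {1, 4, 6, 7, 8}  B5 = {1, 3, 4, 7, 10}  B6 = {1, 2, 4, 5, 6}  B7 = {0, 1, 2, 4, 6}
Tree: B1–B2, B2–B3, B3–B4, B3–B5, B2–B6, B6–B7
The largest bag has 5 vertices, giving width 4; this decomposition certifies tw(G) ≤ 4. For the lower bound, the 5 vertices {1, 3, 4, 7, 10} are pairwise adjacent, and any tree decomposition puts a clique entirely inside one bag — forcing width ≥ 4. Therefore the treewidth is 4.

4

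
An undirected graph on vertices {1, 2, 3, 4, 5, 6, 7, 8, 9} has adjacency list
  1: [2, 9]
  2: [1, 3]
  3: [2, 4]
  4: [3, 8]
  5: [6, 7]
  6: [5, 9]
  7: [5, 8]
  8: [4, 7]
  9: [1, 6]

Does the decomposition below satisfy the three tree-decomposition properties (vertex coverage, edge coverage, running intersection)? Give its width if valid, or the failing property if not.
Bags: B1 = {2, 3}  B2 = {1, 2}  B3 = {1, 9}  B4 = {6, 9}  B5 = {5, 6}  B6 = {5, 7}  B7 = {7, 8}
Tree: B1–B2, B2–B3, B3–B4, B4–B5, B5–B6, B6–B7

A tree decomposition must satisfy three properties: every vertex lies in some bag; for every edge, both endpoints lie together in some bag; and for every vertex, the bags containing it form a connected subtree. Here vertex 4 appears in no bag, so the decomposition is invalid.

No — vertex 4 appears in no bag.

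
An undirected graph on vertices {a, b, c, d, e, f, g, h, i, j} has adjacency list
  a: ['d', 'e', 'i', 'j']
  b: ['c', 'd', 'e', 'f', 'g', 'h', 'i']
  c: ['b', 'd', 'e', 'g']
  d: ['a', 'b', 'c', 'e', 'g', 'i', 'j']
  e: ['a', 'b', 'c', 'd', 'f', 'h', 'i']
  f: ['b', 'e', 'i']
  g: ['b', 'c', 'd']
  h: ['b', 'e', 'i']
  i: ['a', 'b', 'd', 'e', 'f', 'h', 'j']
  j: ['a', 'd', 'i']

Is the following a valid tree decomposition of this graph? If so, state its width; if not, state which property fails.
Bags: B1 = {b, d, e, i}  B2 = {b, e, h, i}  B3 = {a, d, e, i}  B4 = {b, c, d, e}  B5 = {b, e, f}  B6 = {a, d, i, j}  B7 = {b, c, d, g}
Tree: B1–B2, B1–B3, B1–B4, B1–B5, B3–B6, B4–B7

A tree decomposition must satisfy three properties: every vertex lies in some bag; for every edge, both endpoints lie together in some bag; and for every vertex, the bags containing it form a connected subtree. Here edge (i,f) lies in no bag, so the decomposition is invalid.

No — edge (i,f) lies in no bag.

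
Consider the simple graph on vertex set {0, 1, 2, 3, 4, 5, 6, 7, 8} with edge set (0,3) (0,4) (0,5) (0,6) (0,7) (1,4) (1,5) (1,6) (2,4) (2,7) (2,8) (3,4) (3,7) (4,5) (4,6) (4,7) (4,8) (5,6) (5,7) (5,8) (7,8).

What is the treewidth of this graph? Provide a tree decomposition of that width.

Treewidth 3.
Bags: B1 = {0, 4, 5, 6}  B2 = {1, 4, 5, 6}  B3 = {0, 4, 5, 7}  B4 = {4, 5, 7, 8}  B5 = {2, 4, 7, 8}  B6 = {0, 3, 4, 7}
Tree: B1–B2, B1–B3, B3–B4, B4–B5, B3–B6

Each bag holds 4 vertices, so the decomposition has width 3, which upper-bounds the treewidth. For the lower bound, the 4 vertices {2, 4, 7, 8} are pairwise adjacent, and any tree decomposition puts a clique entirely inside one bag — forcing width ≥ 3. Therefore the treewidth is 3.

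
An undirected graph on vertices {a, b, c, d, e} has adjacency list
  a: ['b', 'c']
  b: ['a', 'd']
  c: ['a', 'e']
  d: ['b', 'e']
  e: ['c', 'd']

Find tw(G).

A width-2 tree decomposition is:
Bags: B1 = {a, c, e}  B2 = {a, d, e}  B3 = {a, b, d}
Tree: B1–B2, B2–B3
Every bag has size at most 3, so the width is 3 − 1 = 2 and tw(G) ≤ 2. Since a–c–e–d–b–a is a cycle in G, G is not acyclic. Forests are exactly the graphs of treewidth ≤ 1, so tw(G) ≥ 2. Therefore the treewidth is 2.

2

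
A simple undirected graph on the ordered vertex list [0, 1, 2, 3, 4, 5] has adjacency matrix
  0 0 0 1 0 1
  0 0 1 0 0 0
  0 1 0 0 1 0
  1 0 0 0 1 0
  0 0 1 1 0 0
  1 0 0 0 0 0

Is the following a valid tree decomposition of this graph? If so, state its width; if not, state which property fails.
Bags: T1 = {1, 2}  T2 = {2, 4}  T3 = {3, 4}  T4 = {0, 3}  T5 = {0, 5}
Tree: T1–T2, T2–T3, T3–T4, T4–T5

Yes; width 1.

Checking the three conditions: (i) the bags cover all of {0, 1, 2, 3, 4, 5}; (ii) for each edge, some bag contains both endpoints; (iii) the bags containing any fixed vertex form a subtree. All hold, so the decomposition is valid with width 2 − 1 = 1.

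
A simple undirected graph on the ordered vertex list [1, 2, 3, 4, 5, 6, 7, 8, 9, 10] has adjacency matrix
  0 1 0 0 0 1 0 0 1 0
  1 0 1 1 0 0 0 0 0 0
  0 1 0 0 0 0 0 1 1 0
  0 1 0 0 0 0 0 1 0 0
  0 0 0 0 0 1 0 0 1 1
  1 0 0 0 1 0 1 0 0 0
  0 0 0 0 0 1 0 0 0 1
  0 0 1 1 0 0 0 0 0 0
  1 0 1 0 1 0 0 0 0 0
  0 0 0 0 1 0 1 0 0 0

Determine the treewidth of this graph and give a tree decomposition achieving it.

Treewidth 2.
Bags: B1 = {2, 4, 8}  B2 = {2, 3, 8}  B3 = {1, 2, 3}  B4 = {1, 3, 9}  B5 = {1, 6, 9}  B6 = {5, 6, 9}  B7 = {5, 6, 7}  B8 = {5, 7, 10}
Tree: B1–B2, B2–B3, B3–B4, B4–B5, B5–B6, B6–B7, B7–B8

Each bag holds 3 vertices, so the decomposition has width 2, which upper-bounds the treewidth. For the lower bound, G contains the cycle 4–8–3–2–4, so G is not a forest; only forests have treewidth ≤ 1, hence tw(G) ≥ 2. Hence tw(G) = 2 exactly.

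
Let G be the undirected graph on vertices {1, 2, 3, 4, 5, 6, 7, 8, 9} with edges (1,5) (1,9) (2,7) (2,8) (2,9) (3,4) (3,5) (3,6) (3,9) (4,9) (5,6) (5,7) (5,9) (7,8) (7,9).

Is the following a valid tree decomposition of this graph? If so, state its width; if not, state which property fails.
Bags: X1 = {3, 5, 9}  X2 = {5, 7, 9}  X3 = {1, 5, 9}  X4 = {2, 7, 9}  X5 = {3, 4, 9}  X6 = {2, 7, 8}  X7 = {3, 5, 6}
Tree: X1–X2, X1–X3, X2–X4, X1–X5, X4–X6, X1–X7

Every vertex of G appears in some bag (union = {1, 2, 3, 4, 5, 6, 7, 8, 9}); every edge is covered by a bag; and for each vertex v the set of bags containing v is connected in the bag tree. The decomposition is therefore valid. The largest bag has 3 vertices, so the width is 2.

Yes; width 2.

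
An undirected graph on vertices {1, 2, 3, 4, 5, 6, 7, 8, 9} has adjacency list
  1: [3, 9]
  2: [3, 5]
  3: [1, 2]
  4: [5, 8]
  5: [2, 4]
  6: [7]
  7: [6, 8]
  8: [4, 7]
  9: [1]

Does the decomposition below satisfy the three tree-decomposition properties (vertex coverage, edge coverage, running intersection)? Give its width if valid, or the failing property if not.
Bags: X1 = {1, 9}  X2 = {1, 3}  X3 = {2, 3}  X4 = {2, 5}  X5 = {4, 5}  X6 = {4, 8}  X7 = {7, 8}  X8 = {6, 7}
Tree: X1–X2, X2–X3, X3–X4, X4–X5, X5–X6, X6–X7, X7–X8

Checking the three conditions: (i) the bags cover all of {1, 2, 3, 4, 5, 6, 7, 8, 9}; (ii) for each edge, some bag contains both endpoints; (iii) the bags containing any fixed vertex form a subtree. All hold, so the decomposition is valid with width 2 − 1 = 1.

Yes; width 1.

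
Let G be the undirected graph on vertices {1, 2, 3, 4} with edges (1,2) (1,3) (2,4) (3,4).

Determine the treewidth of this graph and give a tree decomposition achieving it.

Treewidth 2.
One optimal decomposition is:
Bags: B1 = {1, 2, 3}  B2 = {2, 3, 4}
Tree: B1–B2

The largest bag has 3 vertices, giving width 2; this decomposition certifies tw(G) ≤ 2. For the lower bound, G contains the cycle 3–1–2–4–3, so G is not a forest; only forests have treewidth ≤ 1, hence tw(G) ≥ 2. Combining the bounds, tw(G) = 2.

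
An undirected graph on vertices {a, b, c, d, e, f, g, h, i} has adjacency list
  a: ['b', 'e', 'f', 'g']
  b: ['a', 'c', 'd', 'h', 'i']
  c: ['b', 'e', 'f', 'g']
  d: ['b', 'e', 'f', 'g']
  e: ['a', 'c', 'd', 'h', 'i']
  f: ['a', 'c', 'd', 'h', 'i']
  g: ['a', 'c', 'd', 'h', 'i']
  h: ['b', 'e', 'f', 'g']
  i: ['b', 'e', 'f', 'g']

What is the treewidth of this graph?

A width-4 tree decomposition is:
Bags: B1 = {b, e, f, g, h}  B2 = {b, d, e, f, g}  B3 = {b, e, f, g, i}  B4 = {a, b, e, f, g}  B5 = {b, c, e, f, g}
Tree: B1–B2, B2–B3, B3–B4, B4–B5
Every bag has size at most 5, so the width is 5 − 1 = 4 and tw(G) ≤ 4. For the lower bound: the 5 vertex sets {e,h}, {d,f}, {g,i}, {b}, {a} are disjoint, each induces a connected subgraph, and every pair is joined by at least one edge of G. Contracting each set to a single vertex therefore yields K_{5} as a minor, and since treewidth is minor-monotone, tw(G) ≥ tw(K_{5}) = 4. The upper and lower bounds meet at 4, so that is the treewidth.

4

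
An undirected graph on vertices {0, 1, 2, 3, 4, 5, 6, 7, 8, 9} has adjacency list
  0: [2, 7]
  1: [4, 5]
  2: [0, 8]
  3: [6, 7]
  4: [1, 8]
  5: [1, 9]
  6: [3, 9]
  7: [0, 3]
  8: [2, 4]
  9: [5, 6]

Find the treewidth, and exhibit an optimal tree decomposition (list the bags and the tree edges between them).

Each bag holds 3 vertices, so the decomposition has width 2, which upper-bounds the treewidth. The edges 6–3–7–0–2–8–4–1–5–9–6 form a cycle, so G is not a tree and its treewidth is at least 2. Therefore the treewidth is 2.

Treewidth 2.
One such decomposition:
Bags: B1 = {3, 6, 7}  B2 = {0, 6, 7}  B3 = {0, 2, 6}  B4 = {2, 6, 8}  B5 = {4, 6, 8}  B6 = {1, 4, 6}  B7 = {1, 5, 6}  B8 = {5, 6, 9}
Tree: B1–B2, B2–B3, B3–B4, B4–B5, B5–B6, B6–B7, B7–B8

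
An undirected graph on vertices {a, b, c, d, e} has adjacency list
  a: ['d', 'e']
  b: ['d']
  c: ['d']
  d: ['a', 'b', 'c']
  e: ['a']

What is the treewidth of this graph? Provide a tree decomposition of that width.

Treewidth 1.
Bags: B1 = {c, d}  B2 = {a, d}  B3 = {a, e}  B4 = {b, d}
Tree: B1–B2, B2–B3, B2–B4

Every bag has size at most 2, so the width is 2 − 1 = 1 and tw(G) ≤ 1. G has an edge, so its treewidth is at least 1. Hence tw(G) = 1 exactly.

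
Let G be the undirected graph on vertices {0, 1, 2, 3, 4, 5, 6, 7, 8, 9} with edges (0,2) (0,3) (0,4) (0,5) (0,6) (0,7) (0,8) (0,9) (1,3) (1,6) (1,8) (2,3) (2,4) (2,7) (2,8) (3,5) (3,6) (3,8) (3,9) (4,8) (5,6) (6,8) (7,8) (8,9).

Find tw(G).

3

A width-3 tree decomposition is:
Bags: B1 = {0, 2, 3, 8}  B2 = {0, 3, 6, 8}  B3 = {0, 2, 4, 8}  B4 = {0, 3, 5, 6}  B5 = {1, 3, 6, 8}  B6 = {0, 2, 7, 8}  B7 = {0, 3, 8, 9}
Tree: B1–B2, B1–B3, B2–B4, B2–B5, B3–B6, B2–B7
The largest bag has 4 vertices, giving width 3; this decomposition certifies tw(G) ≤ 3. Conversely, {0, 3, 8, 9} is a clique of size 4, and the vertices of any clique must share a bag in every tree decomposition; so some bag has ≥ 4 vertices and tw(G) ≥ 3. Therefore the treewidth is 3.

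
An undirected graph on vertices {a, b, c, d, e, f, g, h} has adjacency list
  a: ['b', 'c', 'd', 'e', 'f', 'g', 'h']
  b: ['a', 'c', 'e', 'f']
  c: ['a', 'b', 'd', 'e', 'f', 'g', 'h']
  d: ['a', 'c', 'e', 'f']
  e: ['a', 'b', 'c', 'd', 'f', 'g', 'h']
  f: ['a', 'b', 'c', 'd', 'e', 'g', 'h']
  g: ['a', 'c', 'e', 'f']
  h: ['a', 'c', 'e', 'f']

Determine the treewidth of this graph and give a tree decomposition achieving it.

The largest bag has 5 vertices, giving width 4; this decomposition certifies tw(G) ≤ 4. For the lower bound, the 5 vertices {a, c, d, e, f} are pairwise adjacent, and any tree decomposition puts a clique entirely inside one bag — forcing width ≥ 4. Combining the bounds, tw(G) = 4.

Treewidth 4.
One such decomposition:
Bags: B1 = {a, c, e, f, g}  B2 = {a, c, e, f, h}  B3 = {a, b, c, e, f}  B4 = {a, c, d, e, f}
Tree: B1–B2, B1–B3, B1–B4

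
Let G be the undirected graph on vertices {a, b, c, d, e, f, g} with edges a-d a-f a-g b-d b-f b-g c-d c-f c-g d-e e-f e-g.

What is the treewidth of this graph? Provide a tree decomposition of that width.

The largest bag has 4 vertices, giving width 3; this decomposition certifies tw(G) ≤ 3. For the lower bound: the 4 vertex sets {b,f}, {c,d}, {g}, {e} are disjoint, each induces a connected subgraph, and every pair is joined by at least one edge of G. Contracting each set to a single vertex therefore yields K_{4} as a minor, and since treewidth is minor-monotone, tw(G) ≥ tw(K_{4}) = 3. The upper and lower bounds meet at 3, so that is the treewidth.

Treewidth 3.
Bags: B1 = {b, d, f, g}  B2 = {c, d, f, g}  B3 = {d, e, f, g}  B4 = {a, d, f, g}
Tree: B1–B2, B2–B3, B3–B4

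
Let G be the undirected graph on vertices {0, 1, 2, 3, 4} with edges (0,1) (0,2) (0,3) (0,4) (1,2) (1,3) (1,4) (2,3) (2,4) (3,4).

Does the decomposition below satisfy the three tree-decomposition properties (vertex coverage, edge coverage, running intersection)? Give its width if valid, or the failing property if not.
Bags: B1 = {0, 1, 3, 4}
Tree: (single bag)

A tree decomposition must satisfy three properties: every vertex lies in some bag; for every edge, both endpoints lie together in some bag; and for every vertex, the bags containing it form a connected subtree. Here vertex 2 appears in no bag, so the decomposition is invalid.

No — vertex 2 appears in no bag.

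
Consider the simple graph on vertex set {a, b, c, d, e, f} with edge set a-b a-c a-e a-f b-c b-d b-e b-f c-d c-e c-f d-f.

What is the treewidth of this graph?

A width-3 tree decomposition is:
Bags: B1 = {a, b, c, f}  B2 = {b, c, d, f}  B3 = {a, b, c, e}
Tree: B1–B2, B1–B3
The largest bag has 4 vertices, giving width 3; this decomposition certifies tw(G) ≤ 3. On the other hand G contains the 4-clique {a, b, c, e}. A clique must lie in a single bag of any decomposition, so no decomposition can have width below 3. Combining the bounds, tw(G) = 3.

3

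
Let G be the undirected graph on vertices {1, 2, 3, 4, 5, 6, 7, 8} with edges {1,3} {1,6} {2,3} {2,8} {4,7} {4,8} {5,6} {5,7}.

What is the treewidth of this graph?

2

A width-2 tree decomposition is:
Bags: B1 = {4, 7, 8}  B2 = {2, 7, 8}  B3 = {2, 3, 7}  B4 = {1, 3, 7}  B5 = {1, 6, 7}  B6 = {5, 6, 7}
Tree: B1–B2, B2–B3, B3–B4, B4–B5, B5–B6
The largest bag has 3 vertices, giving width 2; this decomposition certifies tw(G) ≤ 2. For the lower bound, G contains the cycle 7–4–8–2–3–1–6–5–7, so G is not a forest; only forests have treewidth ≤ 1, hence tw(G) ≥ 2. The upper and lower bounds meet at 2, so that is the treewidth.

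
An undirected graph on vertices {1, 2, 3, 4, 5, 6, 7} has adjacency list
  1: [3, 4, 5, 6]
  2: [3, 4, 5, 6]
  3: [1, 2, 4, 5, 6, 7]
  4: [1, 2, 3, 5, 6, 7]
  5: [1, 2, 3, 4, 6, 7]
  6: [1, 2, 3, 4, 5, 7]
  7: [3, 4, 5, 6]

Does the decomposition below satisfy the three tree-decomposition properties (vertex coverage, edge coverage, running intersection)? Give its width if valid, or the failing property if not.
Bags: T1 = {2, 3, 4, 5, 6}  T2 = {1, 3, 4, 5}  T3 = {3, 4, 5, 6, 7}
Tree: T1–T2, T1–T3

No — edge (6,1) lies in no bag.

A tree decomposition must satisfy three properties: every vertex lies in some bag; for every edge, both endpoints lie together in some bag; and for every vertex, the bags containing it form a connected subtree. Here edge (6,1) lies in no bag, so the decomposition is invalid.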